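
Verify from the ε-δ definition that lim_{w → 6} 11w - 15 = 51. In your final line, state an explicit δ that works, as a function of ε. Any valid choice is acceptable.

δ = ε/11

Let ε > 0. We need δ > 0 so that 0 < |w − 6| < δ implies |(11w - 15) − 51| < ε.
Since (11w - 15) − 51 = 11(w − 6), we have |(11w - 15) − 51| = 11|w − 6|.
So 11|w − 6| < ε exactly when |w − 6| < ε/11.
Take δ = ε/11. If 0 < |w − 6| < δ then |(11w - 15) − 51| = 11|w − 6| < 11·(ε/11) = ε.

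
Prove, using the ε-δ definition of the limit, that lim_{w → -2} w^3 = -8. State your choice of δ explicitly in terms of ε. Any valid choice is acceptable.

Let ε > 0. We seek δ > 0 with 0 < |w + 2| < δ ⇒ |w^3 + 8| < ε.
Factor: w^3 + 8 = (w + 2)(w^2 - 2w + 4), so |w^3 + 8| = |w + 2|·|w^2 - 2w + 4|.
Impose δ ≤ 2 so that |w| < 4; then |w^2 - 2w + 4| ≤ 28.
Hence |w^3 + 8| ≤ 28|w + 2|, which is < ε once |w + 2| < ε/28.
Take δ = min(2, ε/28). If 0 < |w + 2| < δ then both bounds hold and |w^3 + 8| ≤ 28|w + 2| < 28·(ε/28) = ε.

δ = min(2, ε/28)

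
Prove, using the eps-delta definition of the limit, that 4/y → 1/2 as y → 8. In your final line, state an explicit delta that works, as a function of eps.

delta = min(4, 8eps)

Suppose eps > 0. We seek delta > 0 such that 0 < |y − 8| < delta implies |4/y − (1/2)| < eps.
|4/y − (1/2)| = 4·|8 − y|/(8·|y|) = 4|y − 8|/(8|y|).
Require delta ≤ 4 so that |y| > 8 − 4 = 4, hence 8|y| > 32.
Then |4/y − (1/2)| < 4|y − 8|/32, which is < eps when |y − 8| < 8eps.
Take delta = min(4, 8eps). Then 0 < |y − 8| < delta gives both |y − 8| < 4 and |y − 8| < 8eps, so |4/y − (1/2)| < eps.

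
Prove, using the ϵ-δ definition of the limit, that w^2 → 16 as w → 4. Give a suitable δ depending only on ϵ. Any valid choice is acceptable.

Let ϵ > 0. We seek δ > 0 with 0 < |w − 4| < δ ⇒ |w^2 − 16| < ϵ.
Factor: w^2 − 16 = (w − 4)(w + 4), so |w^2 − 16| = |w − 4|·|w + 4|.
Impose δ ≤ 1 so that |w| < 5; then |w + 4| ≤ 9.
Hence |w^2 − 16| ≤ 9|w − 4|, which is < ϵ once |w − 4| < ϵ/9.
Take δ = min(1, ϵ/9). If 0 < |w − 4| < δ then both bounds hold and |w^2 − 16| ≤ 9|w − 4| < 9·(ϵ/9) = ϵ.

δ = min(1, ϵ/9)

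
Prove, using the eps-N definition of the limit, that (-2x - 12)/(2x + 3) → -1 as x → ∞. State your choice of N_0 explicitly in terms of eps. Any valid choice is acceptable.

N_0 = (9/2)/eps

Suppose eps > 0. We seek N_0 > 0 such that x > N_0 implies |(-2x - 12)/(2x + 3) + 1| < eps.
(-2x - 12)/(2x + 3) + 1 = (2(-2x - 12) − (-2)(2x + 3)) / (2(2x + 3)) = -18/(2(2x + 3)).
For x > 0 we have 2x + 3 > 2x, so |(-2x - 12)/(2x + 3) + 1| = 18/(2(2x + 3)) < 18/(2·2x) = (9/2)/x.
Thus |(-2x - 12)/(2x + 3) + 1| < eps whenever x > (9/2)/eps.
Take N_0 = (9/2)/eps. If x > N_0 then |(-2x - 12)/(2x + 3) + 1| < (9/2)/x < eps.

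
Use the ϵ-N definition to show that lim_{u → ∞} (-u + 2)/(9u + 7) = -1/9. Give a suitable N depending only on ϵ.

N = (25/81)/ϵ

Let ϵ > 0 be given. We seek N > 0 such that u > N implies |(-u + 2)/(9u + 7) + 1/9| < ϵ.
(-u + 2)/(9u + 7) + 1/9 = (9(-u + 2) − (-1)(9u + 7)) / (9(9u + 7)) = 25/(9(9u + 7)).
For u > 0 we have 9u + 7 > 9u, so |(-u + 2)/(9u + 7) + 1/9| = 25/(9(9u + 7)) < 25/(9·9u) = (25/81)/u.
Thus |(-u + 2)/(9u + 7) + 1/9| < ϵ whenever u > (25/81)/ϵ.
Take N = (25/81)/ϵ. If u > N then |(-u + 2)/(9u + 7) + 1/9| < (25/81)/u < ϵ.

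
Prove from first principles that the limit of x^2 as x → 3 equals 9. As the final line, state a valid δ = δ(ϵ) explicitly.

δ = min(1, ϵ/7)

Suppose ϵ > 0. We seek δ > 0 with 0 < |x − 3| < δ ⇒ |x^2 − 9| < ϵ.
Factor: x^2 − 9 = (x − 3)(x + 3), so |x^2 − 9| = |x − 3|·|x + 3|.
Restrict δ ≤ 1. Then |x − 3| < 1 gives |x| < 4, so by the triangle inequality |x + 3| ≤ 4 + 3 = 7.
Hence |x^2 − 9| ≤ 7|x − 3|, which is < ϵ once |x − 3| < ϵ/7.
Take δ = min(1, ϵ/7). If 0 < |x − 3| < δ then both bounds hold and |x^2 − 9| ≤ 7|x − 3| < 7·(ϵ/7) = ϵ.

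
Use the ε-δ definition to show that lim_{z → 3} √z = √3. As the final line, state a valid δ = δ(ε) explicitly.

Fix ε > 0. We want δ > 0 such that 0 < |z − 3| < δ implies |√z − √3| < ε.
Multiplying by the conjugate, |√z − √3| = |z − 3|/(√z + √3).
Restrict δ ≤ 3 so that |z − 3| < 3 forces z > 0, and then √z + √3 > √3.
Hence |√z − √3| < |z − 3|/√3, which is < ε once |z − 3| < √3·ε.
Take δ = min(3, √3·ε). If 0 < |z − 3| < δ then z > 0 and |√z − √3| < |z − 3|/√3 < ε.

δ = min(3, √3·ε)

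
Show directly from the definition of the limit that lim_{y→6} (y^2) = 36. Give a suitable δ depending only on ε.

δ = min(1, ε/13)

Fix ε > 0. We seek δ > 0 with 0 < |y − 6| < δ ⇒ |y^2 − 36| < ε.
Factor: y^2 − 36 = (y − 6)(y + 6), so |y^2 − 36| = |y − 6|·|y + 6|.
Restrict δ ≤ 1. Then |y − 6| < 1 gives |y| < 7, so by the triangle inequality |y + 6| ≤ 7 + 6 = 13.
Hence |y^2 − 36| ≤ 13|y − 6|, which is < ε once |y − 6| < ε/13.
Take δ = min(1, ε/13). If 0 < |y − 6| < δ then both bounds hold and |y^2 − 36| ≤ 13|y − 6| < 13·(ε/13) = ε.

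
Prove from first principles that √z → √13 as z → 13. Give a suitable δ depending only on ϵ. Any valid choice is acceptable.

Fix ϵ > 0. We want δ > 0 such that 0 < |z − 13| < δ implies |√z − √13| < ϵ.
Rationalise: √z − √13 = (z − 13)/(√z + √13), so |√z − √13| = |z − 13|/(√z + √13).
Restrict δ ≤ 13 so that |z − 13| < 13 forces z > 0, and then √z + √13 > √13.
Hence |√z − √13| < |z − 13|/√13, which is < ϵ once |z − 13| < √13·ϵ.
Take δ = min(13, √13·ϵ). If 0 < |z − 13| < δ then z > 0 and |√z − √13| < |z − 13|/√13 < ϵ.

δ = min(13, √13·ϵ)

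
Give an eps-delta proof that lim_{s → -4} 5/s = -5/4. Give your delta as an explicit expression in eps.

Suppose eps > 0. We seek delta > 0 such that 0 < |s + 4| < delta implies |5/s + 5/4| < eps.
|5/s + 5/4| = 5·|-4 − s|/(4·|s|) = 5|s + 4|/(4|s|).
Restrict delta ≤ 2. Then |s + 4| < 2 gives |s| > 2, so 4|s| > 8.
Then |5/s + 5/4| < 5|s + 4|/8, which is < eps when |s + 4| < (8/5)eps.
Take delta = min(2, (8/5)eps). Then 0 < |s + 4| < delta gives both |s + 4| < 2 and |s + 4| < (8/5)eps, so |5/s + 5/4| < eps.

delta = min(2, (8/5)eps)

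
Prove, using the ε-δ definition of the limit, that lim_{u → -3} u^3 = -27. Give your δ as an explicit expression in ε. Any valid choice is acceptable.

δ = min(2, ε/49)

Let ε > 0 be given. We seek δ > 0 with 0 < |u + 3| < δ ⇒ |u^3 + 27| < ε.
Factor: u^3 + 27 = (u + 3)(u^2 - 3u + 9), so |u^3 + 27| = |u + 3|·|u^2 - 3u + 9|.
Restrict δ ≤ 2. Then |u + 3| < 2 gives |u| < 5, so by the triangle inequality |u^2 - 3u + 9| ≤ 5^2 + 3·5 + 9 = 49.
Hence |u^3 + 27| ≤ 49|u + 3|, which is < ε once |u + 3| < ε/49.
Take δ = min(2, ε/49). If 0 < |u + 3| < δ then both bounds hold and |u^3 + 27| ≤ 49|u + 3| < 49·(ε/49) = ε.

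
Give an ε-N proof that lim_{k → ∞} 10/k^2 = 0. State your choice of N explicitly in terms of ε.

N = (10/ε)^{1/2}

Let ε > 0. For k ≥ 1, |10/k^2 − 0| = 10/k^2.
10/k^2 < ε ⇔ k^2 > 10/ε ⇔ k > (10/ε)^{1/2}.
Take N = (10/ε)^{1/2}. Then k > N implies 10/k^2 < ε.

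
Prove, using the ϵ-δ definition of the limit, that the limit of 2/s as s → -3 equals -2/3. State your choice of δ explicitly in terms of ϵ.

δ = min(3/2, (9/4)ϵ)

Let ϵ > 0. We seek δ > 0 such that 0 < |s + 3| < δ implies |2/s + 2/3| < ϵ.
|2/s + 2/3| = 2·|-3 − s|/(3·|s|) = 2|s + 3|/(3|s|).
Require δ ≤ 3/2 so that |s| > 3 − 3/2 = 3/2, hence 3|s| > 9/2.
Then |2/s + 2/3| < 2|s + 3|/(9/2), which is < ϵ when |s + 3| < (9/4)ϵ.
Take δ = min(3/2, (9/4)ϵ). Then 0 < |s + 3| < δ gives both |s + 3| < 3/2 and |s + 3| < (9/4)ϵ, so |2/s + 2/3| < ϵ.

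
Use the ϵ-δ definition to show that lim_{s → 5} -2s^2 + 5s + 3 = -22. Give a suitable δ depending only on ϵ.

δ = min(2, ϵ/19)

Let ϵ > 0 be given. We want δ > 0 such that 0 < |s − 5| < δ implies |(-2s^2 + 5s + 3) + 22| < ϵ.
(-2s^2 + 5s + 3) + 22 = -2s^2 + 5s + 25 = (s − 5)(-2s - 5).
So |(-2s^2 + 5s + 3) + 22| = |s − 5|·|-2s - 5|.
Require δ ≤ 2. Then |s − 5| < 2 gives |s| < 7, and by the triangle inequality |-2s - 5| ≤ 2·7 + 5 = 19.
Hence |(-2s^2 + 5s + 3) + 22| ≤ 19|s − 5| < ϵ provided |s − 5| < ϵ/19.
Choosing δ = min(2, ϵ/19) ensures both conditions, hence |(-2s^2 + 5s + 3) + 22| < ϵ.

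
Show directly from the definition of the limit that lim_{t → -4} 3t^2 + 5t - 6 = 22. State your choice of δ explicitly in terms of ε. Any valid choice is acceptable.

δ = min(1, ε/22)

Fix ε > 0. We want δ > 0 such that 0 < |t + 4| < δ implies |(3t^2 + 5t - 6) − 22| < ε.
(3t^2 + 5t - 6) − 22 = 3t^2 + 5t - 28 = (t + 4)(3t - 7).
So |(3t^2 + 5t - 6) − 22| = |t + 4|·|3t - 7|.
Require δ ≤ 1. Then |t + 4| < 1 gives |t| < 5, and by the triangle inequality |3t - 7| ≤ 3·5 + 7 = 22.
Hence |(3t^2 + 5t - 6) − 22| ≤ 22|t + 4| < ε provided |t + 4| < ε/22.
Choosing δ = min(1, ε/22) ensures both conditions, hence |(3t^2 + 5t - 6) − 22| < ε.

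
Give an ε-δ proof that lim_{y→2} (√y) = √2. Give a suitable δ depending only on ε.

Let ε > 0 be given. We want δ > 0 such that 0 < |y − 2| < δ implies |√y − √2| < ε.
Multiplying by the conjugate, |√y − √2| = |y − 2|/(√y + √2).
Restrict δ ≤ 2 so that |y − 2| < 2 forces y > 0, and then √y + √2 > √2.
Hence |√y − √2| < |y − 2|/√2, which is < ε once |y − 2| < √2·ε.
Take δ = min(2, √2·ε). If 0 < |y − 2| < δ then y > 0 and |√y − √2| < |y − 2|/√2 < ε.

δ = min(2, √2·ε)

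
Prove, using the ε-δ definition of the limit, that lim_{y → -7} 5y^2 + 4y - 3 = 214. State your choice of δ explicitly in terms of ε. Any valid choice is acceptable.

δ = min(2, ε/76)

Suppose ε > 0. We want δ > 0 such that 0 < |y + 7| < δ implies |(5y^2 + 4y - 3) − 214| < ε.
(5y^2 + 4y - 3) − 214 = 5y^2 + 4y - 217 = (y + 7)(5y - 31).
So |(5y^2 + 4y - 3) − 214| = |y + 7|·|5y - 31|.
Assume first that |y + 7| < 2, so |y| < 9. Then |5y - 31| ≤ 5·9 + 31 = 76.
Hence |(5y^2 + 4y - 3) − 214| ≤ 76|y + 7| < ε provided |y + 7| < ε/76.
Choosing δ = min(2, ε/76) ensures both conditions, hence |(5y^2 + 4y - 3) − 214| < ε.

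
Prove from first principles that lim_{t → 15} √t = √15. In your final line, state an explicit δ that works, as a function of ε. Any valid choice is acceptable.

δ = min(15, √15·ε)

Suppose ε > 0. We want δ > 0 such that 0 < |t − 15| < δ implies |√t − √15| < ε.
Rationalise: √t − √15 = (t − 15)/(√t + √15), so |√t − √15| = |t − 15|/(√t + √15).
Restrict δ ≤ 15 so that |t − 15| < 15 forces t > 0, and then √t + √15 > √15.
Hence |√t − √15| < |t − 15|/√15, which is < ε once |t − 15| < √15·ε.
Take δ = min(15, √15·ε). If 0 < |t − 15| < δ then t > 0 and |√t − √15| < |t − 15|/√15 < ε.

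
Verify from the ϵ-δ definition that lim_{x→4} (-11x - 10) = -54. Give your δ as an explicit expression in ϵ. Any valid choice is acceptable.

δ = ϵ/11

Fix ϵ > 0. We need δ > 0 so that 0 < |x − 4| < δ implies |(-11x - 10) + 54| < ϵ.
|(-11x - 10) + 54| = |-11x + 44| = 11|x − 4|.
Thus it suffices that |x − 4| < ϵ/11.
Take δ = ϵ/11. If 0 < |x − 4| < δ then |(-11x - 10) + 54| = 11|x − 4| < 11·(ϵ/11) = ϵ.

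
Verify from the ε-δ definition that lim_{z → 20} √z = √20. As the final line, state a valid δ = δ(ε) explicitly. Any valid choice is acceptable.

Let ε > 0. We want δ > 0 such that 0 < |z − 20| < δ implies |√z − √20| < ε.
Rationalise: √z − √20 = (z − 20)/(√z + √20), so |√z − √20| = |z − 20|/(√z + √20).
Restrict δ ≤ 20 so that |z − 20| < 20 forces z > 0, and then √z + √20 > √20.
Hence |√z − √20| < |z − 20|/√20, which is < ε once |z − 20| < √20·ε.
Take δ = min(20, √20·ε). If 0 < |z − 20| < δ then z > 0 and |√z − √20| < |z − 20|/√20 < ε.

δ = min(20, √20·ε)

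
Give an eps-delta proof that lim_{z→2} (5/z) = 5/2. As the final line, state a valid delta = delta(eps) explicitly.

Let eps > 0 be given. We seek delta > 0 such that 0 < |z − 2| < delta implies |5/z − (5/2)| < eps.
|5/z − (5/2)| = 5·|2 − z|/(2·|z|) = 5|z − 2|/(2|z|).
Require delta ≤ 1 so that |z| > 2 − 1 = 1, hence 2|z| > 2.
Then |5/z − (5/2)| < 5|z − 2|/2, which is < eps when |z − 2| < (2/5)eps.
Take delta = min(1, (2/5)eps). Then 0 < |z − 2| < delta gives both |z − 2| < 1 and |z − 2| < (2/5)eps, so |5/z − (5/2)| < eps.

delta = min(1, (2/5)eps)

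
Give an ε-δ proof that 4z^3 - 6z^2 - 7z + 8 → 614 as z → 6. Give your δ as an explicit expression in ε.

Fix ε > 0. We want δ > 0 such that 0 < |z − 6| < δ implies |(4z^3 - 6z^2 - 7z + 8) − 614| < ε.
(4z^3 - 6z^2 - 7z + 8) − 614 = 4z^3 - 6z^2 - 7z - 606 = (z − 6)(4z^2 + 18z + 101).
So |(4z^3 - 6z^2 - 7z + 8) − 614| = |z − 6|·|4z^2 + 18z + 101|.
Assume first that |z − 6| < 2, so |z| < 8. Then |4z^2 + 18z + 101| ≤ 4·8^2 + 18·8 + 101 = 501.
Hence |(4z^3 - 6z^2 - 7z + 8) − 614| ≤ 501|z − 6| < ε provided |z − 6| < ε/501.
Choosing δ = min(2, ε/501) ensures both conditions, hence |(4z^3 - 6z^2 - 7z + 8) − 614| < ε.

δ = min(2, ε/501)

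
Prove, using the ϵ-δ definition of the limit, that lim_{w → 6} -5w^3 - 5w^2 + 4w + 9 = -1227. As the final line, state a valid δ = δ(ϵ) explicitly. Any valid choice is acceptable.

δ = min(1, ϵ/696)

Let ϵ > 0 be given. We want δ > 0 such that 0 < |w − 6| < δ implies |(-5w^3 - 5w^2 + 4w + 9) + 1227| < ϵ.
(-5w^3 - 5w^2 + 4w + 9) + 1227 = -5w^3 - 5w^2 + 4w + 1236 = (w − 6)(-5w^2 - 35w - 206).
So |(-5w^3 - 5w^2 + 4w + 9) + 1227| = |w − 6|·|-5w^2 - 35w - 206|.
Require δ ≤ 1. Then |w − 6| < 1 gives |w| < 7, and by the triangle inequality |-5w^2 - 35w - 206| ≤ 5·7^2 + 35·7 + 206 = 696.
Hence |(-5w^3 - 5w^2 + 4w + 9) + 1227| ≤ 696|w − 6| < ϵ provided |w − 6| < ϵ/696.
Choosing δ = min(1, ϵ/696) ensures both conditions, hence |(-5w^3 - 5w^2 + 4w + 9) + 1227| < ϵ.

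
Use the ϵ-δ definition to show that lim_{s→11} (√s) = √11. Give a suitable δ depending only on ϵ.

δ = min(11, √11·ϵ)

Let ϵ > 0. We want δ > 0 such that 0 < |s − 11| < δ implies |√s − √11| < ϵ.
Rationalise: √s − √11 = (s − 11)/(√s + √11), so |√s − √11| = |s − 11|/(√s + √11).
Restrict δ ≤ 11 so that |s − 11| < 11 forces s > 0, and then √s + √11 > √11.
Hence |√s − √11| < |s − 11|/√11, which is < ϵ once |s − 11| < √11·ϵ.
Take δ = min(11, √11·ϵ). If 0 < |s − 11| < δ then s > 0 and |√s − √11| < |s − 11|/√11 < ϵ.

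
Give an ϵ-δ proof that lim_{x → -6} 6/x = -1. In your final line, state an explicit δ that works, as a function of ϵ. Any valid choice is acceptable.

δ = min(3, 3ϵ)

Let ϵ > 0 be given. We seek δ > 0 such that 0 < |x + 6| < δ implies |6/x + 1| < ϵ.
|6/x + 1| = 6·|-6 − x|/(6·|x|) = 6|x + 6|/(6|x|).
Require δ ≤ 3 so that |x| > 6 − 3 = 3, hence 6|x| > 18.
Then |6/x + 1| < 6|x + 6|/18, which is < ϵ when |x + 6| < 3ϵ.
Take δ = min(3, 3ϵ). Then 0 < |x + 6| < δ gives both |x + 6| < 3 and |x + 6| < 3ϵ, so |6/x + 1| < ϵ.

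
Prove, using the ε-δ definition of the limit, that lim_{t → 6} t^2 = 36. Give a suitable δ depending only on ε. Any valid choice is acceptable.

Let ε > 0. We seek δ > 0 with 0 < |t − 6| < δ ⇒ |t^2 − 36| < ε.
Factor: t^2 − 36 = (t − 6)(t + 6), so |t^2 − 36| = |t − 6|·|t + 6|.
Restrict δ ≤ 2. Then |t − 6| < 2 gives |t| < 8, so by the triangle inequality |t + 6| ≤ 8 + 6 = 14.
Hence |t^2 − 36| ≤ 14|t − 6|, which is < ε once |t − 6| < ε/14.
Take δ = min(2, ε/14). If 0 < |t − 6| < δ then both bounds hold and |t^2 − 36| ≤ 14|t − 6| < 14·(ε/14) = ε.

δ = min(2, ε/14)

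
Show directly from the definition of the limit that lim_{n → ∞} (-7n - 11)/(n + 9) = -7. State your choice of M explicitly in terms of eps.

M = 52/eps

Suppose eps > 0. For n ≥ 1, |(-7n - 11)/(n + 9) + 7| = |52|/((n + 9)) = 52/((n + 9)).
Since n + 9 ≥ n for n ≥ 1, this is ≤ 52/(n) = 52/n.
So |(-7n - 11)/(n + 9) + 7| < eps whenever n > 52/eps.
Take M = 52/eps. If n > M then |(-7n - 11)/(n + 9) + 7| ≤ 52/n < eps.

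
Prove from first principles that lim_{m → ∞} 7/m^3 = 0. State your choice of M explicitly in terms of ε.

M = (7/ε)^{1/3}

Let ε > 0. For m ≥ 1, |7/m^3 − 0| = 7/m^3.
7/m^3 < ε ⇔ m^3 > 7/ε ⇔ m > (7/ε)^{1/3}.
Take M = (7/ε)^{1/3}. Then m > M implies 7/m^3 < ε.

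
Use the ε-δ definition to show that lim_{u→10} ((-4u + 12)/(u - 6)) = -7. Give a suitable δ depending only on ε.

δ = min(2, (2/3)ε)

Fix ε > 0. We want δ > 0 with 0 < |u − 10| < δ ⇒ |(-4u + 12)/(u - 6) + 7| < ε.
Combining over a common denominator, (-4u + 12)/(u - 6) + 7 = [(-4u + 12)·4 − (-28)·(u - 6)] / [4·(u - 6)] = 12(u − 10) / (4(u - 6)).
So |(-4u + 12)/(u - 6) + 7| = 12|u − 10| / (4·|u − 6|).
Require δ ≤ 2, so |u − 6| ≥ |4| − |u − 10| > 4 − 2 = 2.
Hence |(-4u + 12)/(u - 6) + 7| < 12|u − 10|/(4·2) = (3/2)|u − 10|, which is < ε once |u − 10| < (2/3)ε.
Take δ = min(2, (2/3)ε). Then 0 < |u − 10| < δ forces both bounds, so |(-4u + 12)/(u - 6) + 7| < ε.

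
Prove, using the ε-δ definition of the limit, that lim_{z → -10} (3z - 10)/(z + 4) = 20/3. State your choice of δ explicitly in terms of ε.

Fix ε > 0. We want δ > 0 with 0 < |z + 10| < δ ⇒ |(3z - 10)/(z + 4) − (20/3)| < ε.
Combining over a common denominator, (3z - 10)/(z + 4) − (20/3) = [(3z - 10)·(-6) − (-40)·(z + 4)] / [(-6)·(z + 4)] = 22(z + 10) / ((-6)(z + 4)).
So |(3z - 10)/(z + 4) − (20/3)| = 22|z + 10| / (6·|z + 4|).
Restrict δ ≤ 3. Then |z + 10| < 3 gives |z + 4| = |(z + 10) + (-6)| ≥ 6 − 3 = 3.
Hence |(3z - 10)/(z + 4) − (20/3)| < 22|z + 10|/(6·3) = (11/9)|z + 10|, which is < ε once |z + 10| < (9/11)ε.
Take δ = min(3, (9/11)ε). Then 0 < |z + 10| < δ forces both bounds, so |(3z - 10)/(z + 4) − (20/3)| < ε.

δ = min(3, (9/11)ε)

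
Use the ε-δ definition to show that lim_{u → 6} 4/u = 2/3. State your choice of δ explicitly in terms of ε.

δ = min(3, (9/2)ε)

Fix ε > 0. We seek δ > 0 such that 0 < |u − 6| < δ implies |4/u − (2/3)| < ε.
|4/u − (2/3)| = 4·|6 − u|/(6·|u|) = 4|u − 6|/(6|u|).
Restrict δ ≤ 3. Then |u − 6| < 3 gives |u| > 3, so 6|u| > 18.
Then |4/u − (2/3)| < 4|u − 6|/18, which is < ε when |u − 6| < (9/2)ε.
Take δ = min(3, (9/2)ε). Then 0 < |u − 6| < δ gives both |u − 6| < 3 and |u − 6| < (9/2)ε, so |4/u − (2/3)| < ε.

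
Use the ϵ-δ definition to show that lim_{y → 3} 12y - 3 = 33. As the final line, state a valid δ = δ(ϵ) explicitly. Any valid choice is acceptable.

δ = ϵ/12

Suppose ϵ > 0. We need δ > 0 so that 0 < |y − 3| < δ implies |(12y - 3) − 33| < ϵ.
|(12y - 3) − 33| = |12y - 36| = 12|y − 3|.
Thus it suffices that |y − 3| < ϵ/12.
Choosing δ = ϵ/12 gives |(12y - 3) − 33| = 12|y − 3| < ϵ whenever |y − 3| < δ.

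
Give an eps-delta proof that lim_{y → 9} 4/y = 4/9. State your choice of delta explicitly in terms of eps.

delta = min(9/2, (81/8)eps)

Let eps > 0 be given. We seek delta > 0 such that 0 < |y − 9| < delta implies |4/y − (4/9)| < eps.
|4/y − (4/9)| = 4·|9 − y|/(9·|y|) = 4|y − 9|/(9|y|).
Require delta ≤ 9/2 so that |y| > 9 − 9/2 = 9/2, hence 9|y| > 81/2.
Then |4/y − (4/9)| < 4|y − 9|/(81/2), which is < eps when |y − 9| < (81/8)eps.
Take delta = min(9/2, (81/8)eps). Then 0 < |y − 9| < delta gives both |y − 9| < 9/2 and |y − 9| < (81/8)eps, so |4/y − (4/9)| < eps.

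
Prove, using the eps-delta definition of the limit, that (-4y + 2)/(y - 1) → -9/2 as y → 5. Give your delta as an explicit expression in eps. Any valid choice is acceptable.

delta = min(2, 4eps)

Let eps > 0 be given. We want delta > 0 with 0 < |y − 5| < delta ⇒ |(-4y + 2)/(y - 1) + 9/2| < eps.
Combining over a common denominator, (-4y + 2)/(y - 1) + 9/2 = [(-4y + 2)·4 − (-18)·(y - 1)] / [4·(y - 1)] = 2(y − 5) / (4(y - 1)).
So |(-4y + 2)/(y - 1) + 9/2| = 2|y − 5| / (4·|y − 1|).
Require delta ≤ 2, so |y − 1| ≥ |4| − |y − 5| > 4 − 2 = 2.
Hence |(-4y + 2)/(y - 1) + 9/2| < 2|y − 5|/(4·2) = (1/4)|y − 5|, which is < eps once |y − 5| < 4eps.
Take delta = min(2, 4eps). Then 0 < |y − 5| < delta forces both bounds, so |(-4y + 2)/(y - 1) + 9/2| < eps.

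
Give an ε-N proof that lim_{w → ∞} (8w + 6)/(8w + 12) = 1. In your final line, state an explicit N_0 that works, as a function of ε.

N_0 = (3/4)/ε

Fix ε > 0. We seek N_0 > 0 such that w > N_0 implies |(8w + 6)/(8w + 12) − 1| < ε.
(8w + 6)/(8w + 12) − 1 = (8(8w + 6) − 8(8w + 12)) / (8(8w + 12)) = -48/(8(8w + 12)).
For w > 0 we have 8w + 12 > 8w, so |(8w + 6)/(8w + 12) − 1| = 48/(8(8w + 12)) < 48/(8·8w) = (3/4)/w.
Thus |(8w + 6)/(8w + 12) − 1| < ε whenever w > (3/4)/ε.
Take N_0 = (3/4)/ε. If w > N_0 then |(8w + 6)/(8w + 12) − 1| < (3/4)/w < ε.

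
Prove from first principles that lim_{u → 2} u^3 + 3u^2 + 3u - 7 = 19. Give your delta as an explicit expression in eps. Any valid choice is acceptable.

Let eps > 0. We want delta > 0 such that 0 < |u − 2| < delta implies |(u^3 + 3u^2 + 3u - 7) − 19| < eps.
(u^3 + 3u^2 + 3u - 7) − 19 = u^3 + 3u^2 + 3u - 26 = (u − 2)(u^2 + 5u + 13).
So |(u^3 + 3u^2 + 3u - 7) − 19| = |u − 2|·|u^2 + 5u + 13|.
Assume first that |u − 2| < 2, so |u| < 4. Then |u^2 + 5u + 13| ≤ 4^2 + 5·4 + 13 = 49.
Hence |(u^3 + 3u^2 + 3u - 7) − 19| ≤ 49|u − 2| < eps provided |u − 2| < eps/49.
Choosing delta = min(2, eps/49) ensures both conditions, hence |(u^3 + 3u^2 + 3u - 7) − 19| < eps.

delta = min(2, eps/49)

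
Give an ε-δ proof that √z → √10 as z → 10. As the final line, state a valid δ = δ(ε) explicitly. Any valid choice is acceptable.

Let ε > 0 be given. We want δ > 0 such that 0 < |z − 10| < δ implies |√z − √10| < ε.
Multiplying by the conjugate, |√z − √10| = |z − 10|/(√z + √10).
Restrict δ ≤ 10 so that |z − 10| < 10 forces z > 0, and then √z + √10 > √10.
Hence |√z − √10| < |z − 10|/√10, which is < ε once |z − 10| < √10·ε.
Take δ = min(10, √10·ε). If 0 < |z − 10| < δ then z > 0 and |√z − √10| < |z − 10|/√10 < ε.

δ = min(10, √10·ε)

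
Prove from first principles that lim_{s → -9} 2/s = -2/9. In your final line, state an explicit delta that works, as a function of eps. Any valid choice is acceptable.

delta = min(9/2, (81/4)eps)

Fix eps > 0. We seek delta > 0 such that 0 < |s + 9| < delta implies |2/s + 2/9| < eps.
|2/s + 2/9| = 2·|-9 − s|/(9·|s|) = 2|s + 9|/(9|s|).
Require delta ≤ 9/2 so that |s| > 9 − 9/2 = 9/2, hence 9|s| > 81/2.
Then |2/s + 2/9| < 2|s + 9|/(81/2), which is < eps when |s + 9| < (81/4)eps.
Take delta = min(9/2, (81/4)eps). Then 0 < |s + 9| < delta gives both |s + 9| < 9/2 and |s + 9| < (81/4)eps, so |2/s + 2/9| < eps.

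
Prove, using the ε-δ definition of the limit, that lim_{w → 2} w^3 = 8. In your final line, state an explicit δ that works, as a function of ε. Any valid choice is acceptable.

Let ε > 0 be given. We seek δ > 0 with 0 < |w − 2| < δ ⇒ |w^3 − 8| < ε.
Factor: w^3 − 8 = (w − 2)(w^2 + 2w + 4), so |w^3 − 8| = |w − 2|·|w^2 + 2w + 4|.
Impose δ ≤ 1 so that |w| < 3; then |w^2 + 2w + 4| ≤ 19.
Hence |w^3 − 8| ≤ 19|w − 2|, which is < ε once |w − 2| < ε/19.
Take δ = min(1, ε/19). If 0 < |w − 2| < δ then both bounds hold and |w^3 − 8| ≤ 19|w − 2| < 19·(ε/19) = ε.

δ = min(1, ε/19)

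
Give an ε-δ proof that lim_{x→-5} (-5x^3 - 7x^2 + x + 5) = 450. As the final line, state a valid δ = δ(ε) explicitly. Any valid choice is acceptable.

δ = min(1, ε/377)

Suppose ε > 0. We want δ > 0 such that 0 < |x + 5| < δ implies |(-5x^3 - 7x^2 + x + 5) − 450| < ε.
(-5x^3 - 7x^2 + x + 5) − 450 = -5x^3 - 7x^2 + x - 445 = (x + 5)(-5x^2 + 18x - 89).
So |(-5x^3 - 7x^2 + x + 5) − 450| = |x + 5|·|-5x^2 + 18x - 89|.
Assume first that |x + 5| < 1, so |x| < 6. Then |-5x^2 + 18x - 89| ≤ 5·6^2 + 18·6 + 89 = 377.
Hence |(-5x^3 - 7x^2 + x + 5) − 450| ≤ 377|x + 5| < ε provided |x + 5| < ε/377.
Take δ = min(1, ε/377). Then 0 < |x + 5| < δ gives both |x + 5| < 1 and |x + 5| < ε/377, so |(-5x^3 - 7x^2 + x + 5) − 450| < ε.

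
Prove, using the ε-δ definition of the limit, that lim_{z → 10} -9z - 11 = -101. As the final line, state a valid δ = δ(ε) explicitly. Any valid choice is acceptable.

δ = ε/9

Let ε > 0 be given. We need δ > 0 so that 0 < |z − 10| < δ implies |(-9z - 11) + 101| < ε.
|(-9z - 11) + 101| = |-9z + 90| = 9|z − 10|.
So 9|z − 10| < ε exactly when |z − 10| < ε/9.
Take δ = ε/9. If 0 < |z − 10| < δ then |(-9z - 11) + 101| = 9|z − 10| < 9·(ε/9) = ε.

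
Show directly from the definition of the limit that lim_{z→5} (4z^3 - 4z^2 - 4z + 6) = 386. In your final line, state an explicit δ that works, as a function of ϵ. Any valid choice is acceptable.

Let ϵ > 0. We want δ > 0 such that 0 < |z − 5| < δ implies |(4z^3 - 4z^2 - 4z + 6) − 386| < ϵ.
(4z^3 - 4z^2 - 4z + 6) − 386 = 4z^3 - 4z^2 - 4z - 380 = (z − 5)(4z^2 + 16z + 76).
So |(4z^3 - 4z^2 - 4z + 6) − 386| = |z − 5|·|4z^2 + 16z + 76|.
Require δ ≤ 1. Then |z − 5| < 1 gives |z| < 6, and by the triangle inequality |4z^2 + 16z + 76| ≤ 4·6^2 + 16·6 + 76 = 316.
Hence |(4z^3 - 4z^2 - 4z + 6) − 386| ≤ 316|z − 5| < ϵ provided |z − 5| < ϵ/316.
Take δ = min(1, ϵ/316). Then 0 < |z − 5| < δ gives both |z − 5| < 1 and |z − 5| < ϵ/316, so |(4z^3 - 4z^2 - 4z + 6) − 386| < ϵ.

δ = min(1, ϵ/316)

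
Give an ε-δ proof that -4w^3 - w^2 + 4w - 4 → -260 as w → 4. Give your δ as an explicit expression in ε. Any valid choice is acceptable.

δ = min(2, ε/310)

Let ε > 0. We want δ > 0 such that 0 < |w − 4| < δ implies |(-4w^3 - w^2 + 4w - 4) + 260| < ε.
(-4w^3 - w^2 + 4w - 4) + 260 = -4w^3 - w^2 + 4w + 256 = (w − 4)(-4w^2 - 17w - 64).
So |(-4w^3 - w^2 + 4w - 4) + 260| = |w − 4|·|-4w^2 - 17w - 64|.
Assume first that |w − 4| < 2, so |w| < 6. Then |-4w^2 - 17w - 64| ≤ 4·6^2 + 17·6 + 64 = 310.
Hence |(-4w^3 - w^2 + 4w - 4) + 260| ≤ 310|w − 4| < ε provided |w − 4| < ε/310.
Choosing δ = min(2, ε/310) ensures both conditions, hence |(-4w^3 - w^2 + 4w - 4) + 260| < ε.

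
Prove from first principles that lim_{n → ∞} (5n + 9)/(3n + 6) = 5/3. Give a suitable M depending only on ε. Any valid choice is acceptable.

Fix ε > 0. For n ≥ 1, |(5n + 9)/(3n + 6) − (5/3)| = |-3|/(3(3n + 6)) = 3/(3(3n + 6)).
Since 3n + 6 ≥ 3n for n ≥ 1, this is ≤ 3/(3·3n) = (1/3)/n.
So |(5n + 9)/(3n + 6) − (5/3)| < ε whenever n > (1/3)/ε.
Take M = (1/3)/ε. If n > M then |(5n + 9)/(3n + 6) − (5/3)| ≤ (1/3)/n < ε.

M = (1/3)/ε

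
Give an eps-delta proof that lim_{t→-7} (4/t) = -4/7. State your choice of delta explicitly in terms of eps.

delta = min(7/2, (49/8)eps)

Fix eps > 0. We seek delta > 0 such that 0 < |t + 7| < delta implies |4/t + 4/7| < eps.
|4/t + 4/7| = 4·|-7 − t|/(7·|t|) = 4|t + 7|/(7|t|).
Require delta ≤ 7/2 so that |t| > 7 − 7/2 = 7/2, hence 7|t| > 49/2.
Then |4/t + 4/7| < 4|t + 7|/(49/2), which is < eps when |t + 7| < (49/8)eps.
Take delta = min(7/2, (49/8)eps). Then 0 < |t + 7| < delta gives both |t + 7| < 7/2 and |t + 7| < (49/8)eps, so |4/t + 4/7| < eps.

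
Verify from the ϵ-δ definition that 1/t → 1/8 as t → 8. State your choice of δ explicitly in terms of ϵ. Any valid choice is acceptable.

δ = min(4, 32ϵ)

Let ϵ > 0 be given. We seek δ > 0 such that 0 < |t − 8| < δ implies |1/t − (1/8)| < ϵ.
|1/t − (1/8)| = |8 − t|/(8·|t|) = |t − 8|/(8|t|).
Restrict δ ≤ 4. Then |t − 8| < 4 gives |t| > 4, so 8|t| > 32.
Then |1/t − (1/8)| < |t − 8|/32, which is < ϵ when |t − 8| < 32ϵ.
Take δ = min(4, 32ϵ). Then 0 < |t − 8| < δ gives both |t − 8| < 4 and |t − 8| < 32ϵ, so |1/t − (1/8)| < ϵ.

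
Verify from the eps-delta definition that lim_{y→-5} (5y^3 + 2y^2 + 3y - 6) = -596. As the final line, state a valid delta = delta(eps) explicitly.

delta = min(1, eps/436)

Let eps > 0 be given. We want delta > 0 such that 0 < |y + 5| < delta implies |(5y^3 + 2y^2 + 3y - 6) + 596| < eps.
(5y^3 + 2y^2 + 3y - 6) + 596 = 5y^3 + 2y^2 + 3y + 590 = (y + 5)(5y^2 - 23y + 118).
So |(5y^3 + 2y^2 + 3y - 6) + 596| = |y + 5|·|5y^2 - 23y + 118|.
Require delta ≤ 1. Then |y + 5| < 1 gives |y| < 6, and by the triangle inequality |5y^2 - 23y + 118| ≤ 5·6^2 + 23·6 + 118 = 436.
Hence |(5y^3 + 2y^2 + 3y - 6) + 596| ≤ 436|y + 5| < eps provided |y + 5| < eps/436.
Choosing delta = min(1, eps/436) ensures both conditions, hence |(5y^3 + 2y^2 + 3y - 6) + 596| < eps.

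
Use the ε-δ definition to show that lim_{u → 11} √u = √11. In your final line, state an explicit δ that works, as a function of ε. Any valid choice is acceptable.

δ = min(11, √11·ε)

Fix ε > 0. We want δ > 0 such that 0 < |u − 11| < δ implies |√u − √11| < ε.
Rationalise: √u − √11 = (u − 11)/(√u + √11), so |√u − √11| = |u − 11|/(√u + √11).
Restrict δ ≤ 11 so that |u − 11| < 11 forces u > 0, and then √u + √11 > √11.
Hence |√u − √11| < |u − 11|/√11, which is < ε once |u − 11| < √11·ε.
Take δ = min(11, √11·ε). If 0 < |u − 11| < δ then u > 0 and |√u − √11| < |u − 11|/√11 < ε.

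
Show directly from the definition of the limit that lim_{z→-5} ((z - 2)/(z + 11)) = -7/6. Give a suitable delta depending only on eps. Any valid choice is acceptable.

Fix eps > 0. We want delta > 0 with 0 < |z + 5| < delta ⇒ |(z - 2)/(z + 11) + 7/6| < eps.
Combining over a common denominator, (z - 2)/(z + 11) + 7/6 = [(z - 2)·6 − (-7)·(z + 11)] / [6·(z + 11)] = 13(z + 5) / (6(z + 11)).
So |(z - 2)/(z + 11) + 7/6| = 13|z + 5| / (6·|z + 11|).
Require delta ≤ 3, so |z + 11| ≥ |6| − |z + 5| > 6 − 3 = 3.
Hence |(z - 2)/(z + 11) + 7/6| < 13|z + 5|/(6·3) = (13/18)|z + 5|, which is < eps once |z + 5| < (18/13)eps.
Take delta = min(3, (18/13)eps). Then 0 < |z + 5| < delta forces both bounds, so |(z - 2)/(z + 11) + 7/6| < eps.

delta = min(3, (18/13)eps)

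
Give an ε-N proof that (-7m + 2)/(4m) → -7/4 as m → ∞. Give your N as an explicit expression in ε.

Fix ε > 0. For m ≥ 1, |(-7m + 2)/(4m) + 7/4| = |8|/(4(4m)) = 8/(4(4m)).
Since 4m ≥ 4m for m ≥ 1, this is ≤ 8/(4·4m) = (1/2)/m.
So |(-7m + 2)/(4m) + 7/4| < ε whenever m > (1/2)/ε.
Take N = (1/2)/ε. If m > N then |(-7m + 2)/(4m) + 7/4| ≤ (1/2)/m < ε.

N = (1/2)/ε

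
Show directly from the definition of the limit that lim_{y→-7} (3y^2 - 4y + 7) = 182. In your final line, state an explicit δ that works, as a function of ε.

δ = min(2, ε/52)

Suppose ε > 0. We want δ > 0 such that 0 < |y + 7| < δ implies |(3y^2 - 4y + 7) − 182| < ε.
(3y^2 - 4y + 7) − 182 = 3y^2 - 4y - 175 = (y + 7)(3y - 25).
So |(3y^2 - 4y + 7) − 182| = |y + 7|·|3y - 25|.
Assume first that |y + 7| < 2, so |y| < 9. Then |3y - 25| ≤ 3·9 + 25 = 52.
Hence |(3y^2 - 4y + 7) − 182| ≤ 52|y + 7| < ε provided |y + 7| < ε/52.
Take δ = min(2, ε/52). Then 0 < |y + 7| < δ gives both |y + 7| < 2 and |y + 7| < ε/52, so |(3y^2 - 4y + 7) − 182| < ε.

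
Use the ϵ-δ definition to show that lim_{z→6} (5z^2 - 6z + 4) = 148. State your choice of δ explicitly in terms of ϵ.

Fix ϵ > 0. We want δ > 0 such that 0 < |z − 6| < δ implies |(5z^2 - 6z + 4) − 148| < ϵ.
(5z^2 - 6z + 4) − 148 = 5z^2 - 6z - 144 = (z − 6)(5z + 24).
So |(5z^2 - 6z + 4) − 148| = |z − 6|·|5z + 24|.
Require δ ≤ 1. Then |z − 6| < 1 gives |z| < 7, and by the triangle inequality |5z + 24| ≤ 5·7 + 24 = 59.
Hence |(5z^2 - 6z + 4) − 148| ≤ 59|z − 6| < ϵ provided |z − 6| < ϵ/59.
Take δ = min(1, ϵ/59). Then 0 < |z − 6| < δ gives both |z − 6| < 1 and |z − 6| < ϵ/59, so |(5z^2 - 6z + 4) − 148| < ϵ.

δ = min(1, ϵ/59)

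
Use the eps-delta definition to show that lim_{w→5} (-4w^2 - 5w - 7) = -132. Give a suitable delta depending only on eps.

delta = min(2, eps/53)

Fix eps > 0. We want delta > 0 such that 0 < |w − 5| < delta implies |(-4w^2 - 5w - 7) + 132| < eps.
(-4w^2 - 5w - 7) + 132 = -4w^2 - 5w + 125 = (w − 5)(-4w - 25).
So |(-4w^2 - 5w - 7) + 132| = |w − 5|·|-4w - 25|.
Require delta ≤ 2. Then |w − 5| < 2 gives |w| < 7, and by the triangle inequality |-4w - 25| ≤ 4·7 + 25 = 53.
Hence |(-4w^2 - 5w - 7) + 132| ≤ 53|w − 5| < eps provided |w − 5| < eps/53.
Choosing delta = min(2, eps/53) ensures both conditions, hence |(-4w^2 - 5w - 7) + 132| < eps.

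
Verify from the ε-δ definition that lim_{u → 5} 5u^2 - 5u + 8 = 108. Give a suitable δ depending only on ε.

Fix ε > 0. We want δ > 0 such that 0 < |u − 5| < δ implies |(5u^2 - 5u + 8) − 108| < ε.
(5u^2 - 5u + 8) − 108 = 5u^2 - 5u - 100 = (u − 5)(5u + 20).
So |(5u^2 - 5u + 8) − 108| = |u − 5|·|5u + 20|.
Require δ ≤ 2. Then |u − 5| < 2 gives |u| < 7, and by the triangle inequality |5u + 20| ≤ 5·7 + 20 = 55.
Hence |(5u^2 - 5u + 8) − 108| ≤ 55|u − 5| < ε provided |u − 5| < ε/55.
Choosing δ = min(2, ε/55) ensures both conditions, hence |(5u^2 - 5u + 8) − 108| < ε.

δ = min(2, ε/55)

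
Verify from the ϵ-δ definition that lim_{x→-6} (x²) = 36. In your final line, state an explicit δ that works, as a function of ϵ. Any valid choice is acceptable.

Let ϵ > 0 be given. We seek δ > 0 with 0 < |x + 6| < δ ⇒ |x² − 36| < ϵ.
Factor: x² − 36 = (x + 6)(x - 6), so |x² − 36| = |x + 6|·|x - 6|.
Impose δ ≤ 1 so that |x| < 7; then |x - 6| ≤ 13.
Hence |x² − 36| ≤ 13|x + 6|, which is < ϵ once |x + 6| < ϵ/13.
Take δ = min(1, ϵ/13). If 0 < |x + 6| < δ then both bounds hold and |x² − 36| ≤ 13|x + 6| < 13·(ϵ/13) = ϵ.

δ = min(1, ϵ/13)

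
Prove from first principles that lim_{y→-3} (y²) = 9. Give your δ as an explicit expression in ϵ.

δ = min(1, ϵ/7)

Suppose ϵ > 0. We seek δ > 0 with 0 < |y + 3| < δ ⇒ |y² − 9| < ϵ.
Factor: y² − 9 = (y + 3)(y - 3), so |y² − 9| = |y + 3|·|y - 3|.
Impose δ ≤ 1 so that |y| < 4; then |y - 3| ≤ 7.
Hence |y² − 9| ≤ 7|y + 3|, which is < ϵ once |y + 3| < ϵ/7.
Take δ = min(1, ϵ/7). If 0 < |y + 3| < δ then both bounds hold and |y² − 9| ≤ 7|y + 3| < 7·(ϵ/7) = ϵ.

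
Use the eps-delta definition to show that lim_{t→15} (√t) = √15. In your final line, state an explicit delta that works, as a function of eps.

delta = min(15, √15·eps)

Suppose eps > 0. We want delta > 0 such that 0 < |t − 15| < delta implies |√t − √15| < eps.
Rationalise: √t − √15 = (t − 15)/(√t + √15), so |√t − √15| = |t − 15|/(√t + √15).
Restrict delta ≤ 15 so that |t − 15| < 15 forces t > 0, and then √t + √15 > √15.
Hence |√t − √15| < |t − 15|/√15, which is < eps once |t − 15| < √15·eps.
Take delta = min(15, √15·eps). If 0 < |t − 15| < delta then t > 0 and |√t − √15| < |t − 15|/√15 < eps.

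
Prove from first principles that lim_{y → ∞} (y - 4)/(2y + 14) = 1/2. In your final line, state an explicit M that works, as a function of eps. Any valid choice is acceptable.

M = (11/2)/eps

Let eps > 0. We seek M > 0 such that y > M implies |(y - 4)/(2y + 14) − (1/2)| < eps.
(y - 4)/(2y + 14) − (1/2) = (2(y - 4) − (2y + 14)) / (2(2y + 14)) = -22/(2(2y + 14)).
For y > 0 we have 2y + 14 > 2y, so |(y - 4)/(2y + 14) − (1/2)| = 22/(2(2y + 14)) < 22/(2·2y) = (11/2)/y.
Thus |(y - 4)/(2y + 14) − (1/2)| < eps whenever y > (11/2)/eps.
Take M = (11/2)/eps. If y > M then |(y - 4)/(2y + 14) − (1/2)| < (11/2)/y < eps.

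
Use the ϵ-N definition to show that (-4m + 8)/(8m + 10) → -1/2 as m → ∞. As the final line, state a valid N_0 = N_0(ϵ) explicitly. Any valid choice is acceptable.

N_0 = (13/8)/ϵ

Let ϵ > 0 be given. For m ≥ 1, |(-4m + 8)/(8m + 10) + 1/2| = |104|/(8(8m + 10)) = 104/(8(8m + 10)).
Since 8m + 10 ≥ 8m for m ≥ 1, this is ≤ 104/(8·8m) = (13/8)/m.
So |(-4m + 8)/(8m + 10) + 1/2| < ϵ whenever m > (13/8)/ϵ.
Take N_0 = (13/8)/ϵ. If m > N_0 then |(-4m + 8)/(8m + 10) + 1/2| ≤ (13/8)/m < ϵ.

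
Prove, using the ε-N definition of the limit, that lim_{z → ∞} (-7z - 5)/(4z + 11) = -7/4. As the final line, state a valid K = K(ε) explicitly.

K = (57/16)/ε

Let ε > 0 be given. We seek K > 0 such that z > K implies |(-7z - 5)/(4z + 11) + 7/4| < ε.
(-7z - 5)/(4z + 11) + 7/4 = (4(-7z - 5) − (-7)(4z + 11)) / (4(4z + 11)) = 57/(4(4z + 11)).
For z > 0 we have 4z + 11 > 4z, so |(-7z - 5)/(4z + 11) + 7/4| = 57/(4(4z + 11)) < 57/(4·4z) = (57/16)/z.
Thus |(-7z - 5)/(4z + 11) + 7/4| < ε whenever z > (57/16)/ε.
Take K = (57/16)/ε. If z > K then |(-7z - 5)/(4z + 11) + 7/4| < (57/16)/z < ε.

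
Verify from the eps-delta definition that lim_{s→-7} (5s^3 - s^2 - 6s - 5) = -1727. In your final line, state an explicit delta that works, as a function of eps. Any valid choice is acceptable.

delta = min(1, eps/854)

Suppose eps > 0. We want delta > 0 such that 0 < |s + 7| < delta implies |(5s^3 - s^2 - 6s - 5) + 1727| < eps.
(5s^3 - s^2 - 6s - 5) + 1727 = 5s^3 - s^2 - 6s + 1722 = (s + 7)(5s^2 - 36s + 246).
So |(5s^3 - s^2 - 6s - 5) + 1727| = |s + 7|·|5s^2 - 36s + 246|.
Assume first that |s + 7| < 1, so |s| < 8. Then |5s^2 - 36s + 246| ≤ 5·8^2 + 36·8 + 246 = 854.
Hence |(5s^3 - s^2 - 6s - 5) + 1727| ≤ 854|s + 7| < eps provided |s + 7| < eps/854.
Choosing delta = min(1, eps/854) ensures both conditions, hence |(5s^3 - s^2 - 6s - 5) + 1727| < eps.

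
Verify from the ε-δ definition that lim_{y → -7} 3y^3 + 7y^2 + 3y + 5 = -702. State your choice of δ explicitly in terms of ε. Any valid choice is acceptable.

Suppose ε > 0. We want δ > 0 such that 0 < |y + 7| < δ implies |(3y^3 + 7y^2 + 3y + 5) + 702| < ε.
(3y^3 + 7y^2 + 3y + 5) + 702 = 3y^3 + 7y^2 + 3y + 707 = (y + 7)(3y^2 - 14y + 101).
So |(3y^3 + 7y^2 + 3y + 5) + 702| = |y + 7|·|3y^2 - 14y + 101|.
Assume first that |y + 7| < 1, so |y| < 8. Then |3y^2 - 14y + 101| ≤ 3·8^2 + 14·8 + 101 = 405.
Hence |(3y^3 + 7y^2 + 3y + 5) + 702| ≤ 405|y + 7| < ε provided |y + 7| < ε/405.
Take δ = min(1, ε/405). Then 0 < |y + 7| < δ gives both |y + 7| < 1 and |y + 7| < ε/405, so |(3y^3 + 7y^2 + 3y + 5) + 702| < ε.

δ = min(1, ε/405)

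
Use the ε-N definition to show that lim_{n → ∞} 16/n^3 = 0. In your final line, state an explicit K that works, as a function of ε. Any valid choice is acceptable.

K = (16/ε)^{1/3}

Let ε > 0. For n ≥ 1, |16/n^3 − 0| = 16/n^3.
16/n^3 < ε ⇔ n^3 > 16/ε ⇔ n > (16/ε)^{1/3}.
Take K = (16/ε)^{1/3}. Then n > K implies 16/n^3 < ε.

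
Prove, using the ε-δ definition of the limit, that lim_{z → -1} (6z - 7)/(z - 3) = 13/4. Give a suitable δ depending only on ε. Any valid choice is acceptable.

δ = min(2, (8/11)ε)

Fix ε > 0. We want δ > 0 with 0 < |z + 1| < δ ⇒ |(6z - 7)/(z - 3) − (13/4)| < ε.
Combining over a common denominator, (6z - 7)/(z - 3) − (13/4) = [(6z - 7)·(-4) − (-13)·(z - 3)] / [(-4)·(z - 3)] = -11(z + 1) / ((-4)(z - 3)).
So |(6z - 7)/(z - 3) − (13/4)| = 11|z + 1| / (4·|z − 3|).
Require δ ≤ 2, so |z − 3| ≥ |-4| − |z + 1| > 4 − 2 = 2.
Hence |(6z - 7)/(z - 3) − (13/4)| < 11|z + 1|/(4·2) = (11/8)|z + 1|, which is < ε once |z + 1| < (8/11)ε.
Take δ = min(2, (8/11)ε). Then 0 < |z + 1| < δ forces both bounds, so |(6z - 7)/(z - 3) − (13/4)| < ε.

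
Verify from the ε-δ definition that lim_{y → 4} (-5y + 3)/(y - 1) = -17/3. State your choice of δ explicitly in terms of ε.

δ = min(3/2, (9/4)ε)

Fix ε > 0. We want δ > 0 with 0 < |y − 4| < δ ⇒ |(-5y + 3)/(y - 1) + 17/3| < ε.
Combining over a common denominator, (-5y + 3)/(y - 1) + 17/3 = [(-5y + 3)·3 − (-17)·(y - 1)] / [3·(y - 1)] = 2(y − 4) / (3(y - 1)).
So |(-5y + 3)/(y - 1) + 17/3| = 2|y − 4| / (3·|y − 1|).
Restrict δ ≤ 3/2. Then |y − 4| < 3/2 gives |y − 1| = |(y − 4) + 3| ≥ 3 − 3/2 = 3/2.
Hence |(-5y + 3)/(y - 1) + 17/3| < 2|y − 4|/(3·(3/2)) = (4/9)|y − 4|, which is < ε once |y − 4| < (9/4)ε.
Take δ = min(3/2, (9/4)ε). Then 0 < |y − 4| < δ forces both bounds, so |(-5y + 3)/(y - 1) + 17/3| < ε.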